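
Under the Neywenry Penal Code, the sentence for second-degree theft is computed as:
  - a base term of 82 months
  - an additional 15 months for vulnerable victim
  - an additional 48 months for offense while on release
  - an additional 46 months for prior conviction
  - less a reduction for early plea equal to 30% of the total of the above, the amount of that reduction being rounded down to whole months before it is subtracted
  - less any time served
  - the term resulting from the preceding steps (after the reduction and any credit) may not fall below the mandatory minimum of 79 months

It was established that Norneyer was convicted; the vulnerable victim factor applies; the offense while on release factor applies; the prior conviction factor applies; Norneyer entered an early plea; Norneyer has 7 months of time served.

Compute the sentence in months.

Sentence: 127 months

Vulnerable victim enhancement: +15 months
Offense while on release enhancement: +48 months
Prior conviction enhancement: +46 months
Adjusted term: 82 months + 15 months + 48 months + 46 months = 191 months
Early plea reduction: 30% of 191 months = 57 months (rounded down)
After reduction: 191 − 57 = 134 months
Less time served: 134 months − 7 months = 127 months
Minimum 79 months: 127 months meets the minimum, no increase.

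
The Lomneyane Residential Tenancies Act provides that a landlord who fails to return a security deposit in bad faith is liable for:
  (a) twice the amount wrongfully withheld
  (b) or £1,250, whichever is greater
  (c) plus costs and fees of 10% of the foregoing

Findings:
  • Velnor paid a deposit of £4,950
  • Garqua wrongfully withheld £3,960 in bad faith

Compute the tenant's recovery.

Doubled: 2 × £3,960 = £7,920
Minimum £1,250: £7,920 meets the minimum, no increase.
Costs and fees: 10% of £7,920 = £792
Total recovery: £7,920 + £792 = £8,712

Recovery: £8,712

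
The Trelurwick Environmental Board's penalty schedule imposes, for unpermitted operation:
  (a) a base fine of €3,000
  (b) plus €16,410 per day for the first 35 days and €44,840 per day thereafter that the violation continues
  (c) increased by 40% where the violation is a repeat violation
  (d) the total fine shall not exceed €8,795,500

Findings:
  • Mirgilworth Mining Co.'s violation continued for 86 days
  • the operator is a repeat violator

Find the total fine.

€4,009,866

First 35 days: 35 × €16,410 = €574,350
Remaining days: (86 − 35) × €44,840 = €2,286,840
Per-day component: €574,350 + €2,286,840 = €2,861,190
Base plus per-day: €3,000 + €2,861,190 = €2,864,190
Enhancement: 40% of €2,864,190 = €1,145,676
Enhanced fine: €2,864,190 + €1,145,676 = €4,009,866
Cap at €8,795,500: €4,009,866 is within the cap, no reduction.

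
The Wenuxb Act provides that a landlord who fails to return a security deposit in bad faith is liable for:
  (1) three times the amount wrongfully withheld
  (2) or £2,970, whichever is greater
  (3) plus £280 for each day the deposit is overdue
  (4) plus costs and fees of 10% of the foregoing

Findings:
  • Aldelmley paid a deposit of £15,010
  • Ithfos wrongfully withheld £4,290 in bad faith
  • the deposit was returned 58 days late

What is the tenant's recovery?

Trebled: 3 × £4,290 = £12,870
Minimum £2,970: £12,870 meets the minimum, no increase.
Late-return penalty: 58 × £280 = £16,240
Damages plus late penalty: £12,870 + £16,240 = £29,110
Costs and fees: 10% of £29,110 = £2,911
Total recovery: £29,110 + £2,911 = £32,021

Recovery: £32,021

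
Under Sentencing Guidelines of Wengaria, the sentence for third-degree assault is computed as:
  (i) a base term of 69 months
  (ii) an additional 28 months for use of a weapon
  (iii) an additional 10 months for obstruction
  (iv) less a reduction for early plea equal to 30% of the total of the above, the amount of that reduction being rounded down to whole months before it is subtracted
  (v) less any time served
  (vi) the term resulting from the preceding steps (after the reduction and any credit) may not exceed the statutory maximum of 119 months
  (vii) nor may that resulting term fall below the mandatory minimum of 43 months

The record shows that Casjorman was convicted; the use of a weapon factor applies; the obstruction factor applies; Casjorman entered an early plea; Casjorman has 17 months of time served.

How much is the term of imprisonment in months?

58 months

Use of a weapon enhancement: +28 months
Obstruction enhancement: +10 months
Adjusted term: 69 months + 28 months + 10 months = 107 months
Early plea reduction: 30% of 107 months = 32 months (rounded down)
After reduction: 107 − 32 = 75 months
Less time served: 75 months − 17 months = 58 months
Cap at 119 months: 58 months is within the cap, no reduction.
Minimum 43 months: 58 months meets the minimum, no increase.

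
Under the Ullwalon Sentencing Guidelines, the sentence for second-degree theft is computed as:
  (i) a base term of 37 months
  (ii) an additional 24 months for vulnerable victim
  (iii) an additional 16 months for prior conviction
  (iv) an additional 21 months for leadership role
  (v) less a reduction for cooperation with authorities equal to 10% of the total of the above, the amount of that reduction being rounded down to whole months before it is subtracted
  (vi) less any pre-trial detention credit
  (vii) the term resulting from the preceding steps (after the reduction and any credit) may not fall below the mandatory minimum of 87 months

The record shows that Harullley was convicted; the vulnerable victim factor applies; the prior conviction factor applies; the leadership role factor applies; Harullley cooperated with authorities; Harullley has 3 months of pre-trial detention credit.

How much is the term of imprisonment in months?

87 months

Vulnerable victim enhancement: +24 months
Prior conviction enhancement: +16 months
Leadership role enhancement: +21 months
Adjusted term: 37 months + 24 months + 16 months + 21 months = 98 months
Cooperation with authorities reduction: 10% of 98 months = 9 months (rounded down)
After reduction: 98 − 9 = 89 months
Less pre-trial detention credit: 89 months − 3 months = 86 months
Minimum 87 months: 86 months is below the minimum → 87 months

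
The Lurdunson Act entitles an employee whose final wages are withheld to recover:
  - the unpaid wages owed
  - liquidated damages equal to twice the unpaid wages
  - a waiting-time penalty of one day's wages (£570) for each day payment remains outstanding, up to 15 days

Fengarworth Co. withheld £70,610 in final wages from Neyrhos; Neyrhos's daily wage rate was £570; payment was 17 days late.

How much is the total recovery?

£220,380

Doubled: 2 × £70,610 = £141,220
Penalty days: min(17, 15) = 15
Waiting-time penalty: 15 × £570 = £8,550
Total award: £70,610 + £141,220 + £8,550 = £220,380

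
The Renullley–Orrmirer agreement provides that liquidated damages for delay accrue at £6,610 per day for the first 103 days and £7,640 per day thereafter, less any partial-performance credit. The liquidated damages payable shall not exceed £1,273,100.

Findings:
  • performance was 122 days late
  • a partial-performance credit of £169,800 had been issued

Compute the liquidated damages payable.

First 103 days: 103 × £6,610 = £680,830
Remaining days: (122 − 103) × £7,640 = £145,160
Accrued per-day damages: £680,830 + £145,160 = £825,990
Less partial-performance credit: £825,990 − £169,800 = £656,190
Cap at £1,273,100: £656,190 is within the cap, no reduction.

£656,190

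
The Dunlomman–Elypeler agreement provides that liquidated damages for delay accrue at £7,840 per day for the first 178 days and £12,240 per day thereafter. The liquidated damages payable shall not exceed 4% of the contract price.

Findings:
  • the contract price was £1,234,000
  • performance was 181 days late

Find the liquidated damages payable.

£49,360

First 178 days: 178 × £7,840 = £1,395,520
Remaining days: (181 − 178) × £12,240 = £36,720
Accrued per-day damages: £1,395,520 + £36,720 = £1,432,240
Cap: 4% of £1,234,000 = £49,360
Cap at £49,360: £1,432,240 exceeds the cap → £49,360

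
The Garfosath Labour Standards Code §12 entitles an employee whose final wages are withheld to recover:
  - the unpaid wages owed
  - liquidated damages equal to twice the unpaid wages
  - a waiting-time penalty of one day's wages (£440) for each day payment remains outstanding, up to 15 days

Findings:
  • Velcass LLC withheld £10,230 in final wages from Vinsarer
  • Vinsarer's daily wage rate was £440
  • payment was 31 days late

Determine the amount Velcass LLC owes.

£37,290

Doubled: 2 × £10,230 = £20,460
Penalty days: min(31, 15) = 15
Waiting-time penalty: 15 × £440 = £6,600
Total award: £10,230 + £20,460 + £6,600 = £37,290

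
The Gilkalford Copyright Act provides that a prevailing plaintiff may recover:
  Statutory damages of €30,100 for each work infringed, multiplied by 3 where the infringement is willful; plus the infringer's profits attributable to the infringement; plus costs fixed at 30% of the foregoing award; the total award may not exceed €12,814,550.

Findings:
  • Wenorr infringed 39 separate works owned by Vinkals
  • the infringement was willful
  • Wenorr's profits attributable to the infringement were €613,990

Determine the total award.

Statutory damages: 39 × €30,100 = €1,173,900
Trebled: 3 × €1,173,900 = €3,521,700
Combined award: €3,521,700 + €613,990 = €4,135,690
Costs: 30% of €4,135,690 = €1,240,707
Award plus costs: €4,135,690 + €1,240,707 = €5,376,397
Cap at €12,814,550: €5,376,397 is within the cap, no reduction.

€5,376,397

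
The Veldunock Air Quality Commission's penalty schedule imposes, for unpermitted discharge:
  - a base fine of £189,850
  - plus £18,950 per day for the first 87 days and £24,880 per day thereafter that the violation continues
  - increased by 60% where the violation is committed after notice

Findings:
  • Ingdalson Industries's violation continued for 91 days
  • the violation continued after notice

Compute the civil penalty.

£3,100,832

First 87 days: 87 × £18,950 = £1,648,650
Remaining days: (91 − 87) × £24,880 = £99,520
Per-day component: £1,648,650 + £99,520 = £1,748,170
Base plus per-day: £189,850 + £1,748,170 = £1,938,020
Enhancement: 60% of £1,938,020 = £1,162,812
Enhanced fine: £1,938,020 + £1,162,812 = £3,100,832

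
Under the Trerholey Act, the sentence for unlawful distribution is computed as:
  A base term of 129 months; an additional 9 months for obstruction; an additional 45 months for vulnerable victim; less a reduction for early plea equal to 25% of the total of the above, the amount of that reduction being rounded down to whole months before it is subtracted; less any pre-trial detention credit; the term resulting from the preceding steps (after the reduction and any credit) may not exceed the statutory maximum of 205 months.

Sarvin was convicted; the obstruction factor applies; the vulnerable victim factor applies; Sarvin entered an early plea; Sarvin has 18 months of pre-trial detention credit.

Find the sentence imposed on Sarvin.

Obstruction enhancement: +9 months
Vulnerable victim enhancement: +45 months
Adjusted term: 129 months + 9 months + 45 months = 183 months
Early plea reduction: 25% of 183 months = 45 months (rounded down)
After reduction: 183 − 45 = 138 months
Less pre-trial detention credit: 138 months − 18 months = 120 months
Cap at 205 months: 120 months is within the cap, no reduction.

120 months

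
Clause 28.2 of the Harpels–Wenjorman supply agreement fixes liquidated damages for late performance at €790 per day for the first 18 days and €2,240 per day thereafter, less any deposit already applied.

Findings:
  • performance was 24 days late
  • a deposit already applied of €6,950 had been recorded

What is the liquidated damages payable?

€20,710

First 18 days: 18 × €790 = €14,220
Remaining days: (24 − 18) × €2,240 = €13,440
Accrued per-day damages: €14,220 + €13,440 = €27,660
Less deposit already applied: €27,660 − €6,950 = €20,710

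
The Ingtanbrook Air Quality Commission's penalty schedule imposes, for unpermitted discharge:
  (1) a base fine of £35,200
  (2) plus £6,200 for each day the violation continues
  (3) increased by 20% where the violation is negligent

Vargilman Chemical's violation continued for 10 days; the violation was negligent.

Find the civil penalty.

£116,640

Per-day component: 10 × £6,200 = £62,000
Base plus per-day: £35,200 + £62,000 = £97,200
Enhancement: 20% of £97,200 = £19,440
Enhanced fine: £97,200 + £19,440 = £116,640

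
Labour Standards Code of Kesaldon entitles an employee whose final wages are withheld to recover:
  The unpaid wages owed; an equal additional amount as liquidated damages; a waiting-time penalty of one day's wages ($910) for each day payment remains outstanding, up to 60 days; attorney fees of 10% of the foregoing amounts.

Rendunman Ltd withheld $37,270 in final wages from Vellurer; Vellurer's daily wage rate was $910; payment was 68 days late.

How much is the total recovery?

Liquidated damages (equal amount): $37,270
Penalty days: min(68, 60) = 60
Waiting-time penalty: 60 × $910 = $54,600
Subtotal: $37,270 + $37,270 + $54,600 = $129,140
Attorney fees: 10% of $129,140 = $12,914
Total award: $129,140 + $12,914 = $142,054

$142,054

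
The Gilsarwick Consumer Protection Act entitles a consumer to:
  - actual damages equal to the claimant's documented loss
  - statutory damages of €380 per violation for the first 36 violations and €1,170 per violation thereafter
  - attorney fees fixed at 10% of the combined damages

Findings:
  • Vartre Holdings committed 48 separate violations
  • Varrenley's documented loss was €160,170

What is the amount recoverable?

First 36 violations: 36 × €380 = €13,680
Remaining violations: (48 − 36) × €1,170 = €14,040
Statutory damages: €13,680 + €14,040 = €27,720
Combined damages: €160,170 + €27,720 = €187,890
Attorney fees: 10% of €187,890 = €18,789
Total recovery: €187,890 + €18,789 = €206,679

Total recovery: €206,679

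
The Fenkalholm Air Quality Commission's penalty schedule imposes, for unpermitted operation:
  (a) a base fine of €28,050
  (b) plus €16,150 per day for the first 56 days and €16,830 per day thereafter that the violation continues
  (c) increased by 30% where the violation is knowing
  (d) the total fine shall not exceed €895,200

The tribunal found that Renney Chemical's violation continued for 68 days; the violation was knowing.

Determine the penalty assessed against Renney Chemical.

€895,200

First 56 days: 56 × €16,150 = €904,400
Remaining days: (68 − 56) × €16,830 = €201,960
Per-day component: €904,400 + €201,960 = €1,106,360
Base plus per-day: €28,050 + €1,106,360 = €1,134,410
Enhancement: 30% of €1,134,410 = €340,323
Enhanced fine: €1,134,410 + €340,323 = €1,474,733
Cap at €895,200: €1,474,733 exceeds the cap → €895,200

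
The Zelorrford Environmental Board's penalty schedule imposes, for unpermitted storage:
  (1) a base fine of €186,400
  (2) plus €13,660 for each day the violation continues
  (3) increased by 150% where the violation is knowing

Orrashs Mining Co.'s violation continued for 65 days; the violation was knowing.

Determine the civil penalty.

€2,685,750

Per-day component: 65 × €13,660 = €887,900
Base plus per-day: €186,400 + €887,900 = €1,074,300
Enhancement: 150% of €1,074,300 = €1,611,450
Enhanced fine: €1,074,300 + €1,611,450 = €2,685,750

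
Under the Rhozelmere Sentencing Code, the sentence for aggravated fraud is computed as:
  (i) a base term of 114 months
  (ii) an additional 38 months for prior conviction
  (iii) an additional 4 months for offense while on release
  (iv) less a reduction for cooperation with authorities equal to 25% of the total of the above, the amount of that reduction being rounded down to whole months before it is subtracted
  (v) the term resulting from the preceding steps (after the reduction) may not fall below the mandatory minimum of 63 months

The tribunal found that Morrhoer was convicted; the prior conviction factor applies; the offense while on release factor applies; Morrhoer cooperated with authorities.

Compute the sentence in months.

Prior conviction enhancement: +38 months
Offense while on release enhancement: +4 months
Adjusted term: 114 months + 38 months + 4 months = 156 months
Cooperation with authorities reduction: 25% of 156 months = 39 months (rounded down)
After reduction: 156 − 39 = 117 months
Minimum 63 months: 117 months meets the minimum, no increase.

Sentence: 117 months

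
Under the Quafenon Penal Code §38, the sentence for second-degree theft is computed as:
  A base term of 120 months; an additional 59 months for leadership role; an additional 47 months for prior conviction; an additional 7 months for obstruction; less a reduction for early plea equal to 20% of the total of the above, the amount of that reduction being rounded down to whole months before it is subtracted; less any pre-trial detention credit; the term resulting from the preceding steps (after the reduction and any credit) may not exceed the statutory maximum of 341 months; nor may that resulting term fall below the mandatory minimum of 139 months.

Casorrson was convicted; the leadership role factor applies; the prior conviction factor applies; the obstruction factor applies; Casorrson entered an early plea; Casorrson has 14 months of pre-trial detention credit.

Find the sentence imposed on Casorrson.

Leadership role enhancement: +59 months
Prior conviction enhancement: +47 months
Obstruction enhancement: +7 months
Adjusted term: 120 months + 59 months + 47 months + 7 months = 233 months
Early plea reduction: 20% of 233 months = 46 months (rounded down)
After reduction: 233 − 46 = 187 months
Less pre-trial detention credit: 187 months − 14 months = 173 months
Cap at 341 months: 173 months is within the cap, no reduction.
Minimum 139 months: 173 months meets the minimum, no increase.

173 months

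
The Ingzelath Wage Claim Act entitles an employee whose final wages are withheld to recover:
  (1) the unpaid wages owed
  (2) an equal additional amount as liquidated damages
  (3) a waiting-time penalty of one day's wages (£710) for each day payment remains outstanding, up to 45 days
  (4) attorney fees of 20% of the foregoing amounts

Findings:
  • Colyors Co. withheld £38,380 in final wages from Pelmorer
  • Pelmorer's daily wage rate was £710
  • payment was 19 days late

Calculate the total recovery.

Liquidated damages (equal amount): £38,380
Penalty days: min(19, 45) = 19
Waiting-time penalty: 19 × £710 = £13,490
Subtotal: £38,380 + £38,380 + £13,490 = £90,250
Attorney fees: 20% of £90,250 = £18,050
Total award: £90,250 + £18,050 = £108,300

Total award: £108,300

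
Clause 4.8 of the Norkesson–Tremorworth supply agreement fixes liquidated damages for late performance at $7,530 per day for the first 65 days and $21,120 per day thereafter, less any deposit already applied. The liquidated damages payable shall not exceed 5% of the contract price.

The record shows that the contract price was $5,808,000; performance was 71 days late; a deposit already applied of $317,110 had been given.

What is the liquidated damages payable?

First 65 days: 65 × $7,530 = $489,450
Remaining days: (71 − 65) × $21,120 = $126,720
Accrued per-day damages: $489,450 + $126,720 = $616,170
Less deposit already applied: $616,170 − $317,110 = $299,060
Cap: 5% of $5,808,000 = $290,400
Cap at $290,400: $299,060 exceeds the cap → $290,400

$290,400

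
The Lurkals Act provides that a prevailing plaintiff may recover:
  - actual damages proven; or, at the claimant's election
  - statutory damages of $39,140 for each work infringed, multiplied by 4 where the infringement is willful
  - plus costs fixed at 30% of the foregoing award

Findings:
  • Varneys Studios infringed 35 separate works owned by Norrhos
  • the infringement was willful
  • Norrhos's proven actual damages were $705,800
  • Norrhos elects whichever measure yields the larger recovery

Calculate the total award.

$7,123,480

Statutory damages: 35 × $39,140 = $1,369,900
Multiplied by 4: 4 × $1,369,900 = $5,479,600
Greater of actual damages ($705,800) or enhanced statutory damages ($5,479,600): $5,479,600
Costs: 30% of $5,479,600 = $1,643,880
Award plus costs: $5,479,600 + $1,643,880 = $7,123,480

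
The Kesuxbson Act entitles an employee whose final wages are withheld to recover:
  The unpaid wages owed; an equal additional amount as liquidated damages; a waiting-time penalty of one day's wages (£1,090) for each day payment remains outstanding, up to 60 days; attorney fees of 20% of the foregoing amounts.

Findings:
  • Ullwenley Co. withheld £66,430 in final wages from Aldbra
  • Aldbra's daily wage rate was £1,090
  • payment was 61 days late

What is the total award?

£237,912

Liquidated damages (equal amount): £66,430
Penalty days: min(61, 60) = 60
Waiting-time penalty: 60 × £1,090 = £65,400
Subtotal: £66,430 + £66,430 + £65,400 = £198,260
Attorney fees: 20% of £198,260 = £39,652
Total award: £198,260 + £39,652 = £237,912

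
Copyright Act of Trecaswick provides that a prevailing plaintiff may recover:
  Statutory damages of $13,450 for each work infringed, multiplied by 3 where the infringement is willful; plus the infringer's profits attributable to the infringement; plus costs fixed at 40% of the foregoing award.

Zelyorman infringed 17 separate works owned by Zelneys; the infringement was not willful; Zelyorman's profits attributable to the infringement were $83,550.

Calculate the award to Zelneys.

$437,080

Statutory damages: 17 × $13,450 = $228,650
Infringement not willful: no ×3 enhancement.
Combined award: $228,650 + $83,550 = $312,200
Costs: 40% of $312,200 = $124,880
Award plus costs: $312,200 + $124,880 = $437,080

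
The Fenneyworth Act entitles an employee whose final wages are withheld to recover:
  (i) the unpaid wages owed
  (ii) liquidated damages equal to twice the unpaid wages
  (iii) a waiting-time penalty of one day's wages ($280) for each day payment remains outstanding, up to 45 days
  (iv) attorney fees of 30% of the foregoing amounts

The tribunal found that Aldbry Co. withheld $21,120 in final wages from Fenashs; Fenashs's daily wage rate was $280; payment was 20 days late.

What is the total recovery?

Doubled: 2 × $21,120 = $42,240
Penalty days: min(20, 45) = 20
Waiting-time penalty: 20 × $280 = $5,600
Subtotal: $21,120 + $42,240 + $5,600 = $68,960
Attorney fees: 30% of $68,960 = $20,688
Total award: $68,960 + $20,688 = $89,648

$89,648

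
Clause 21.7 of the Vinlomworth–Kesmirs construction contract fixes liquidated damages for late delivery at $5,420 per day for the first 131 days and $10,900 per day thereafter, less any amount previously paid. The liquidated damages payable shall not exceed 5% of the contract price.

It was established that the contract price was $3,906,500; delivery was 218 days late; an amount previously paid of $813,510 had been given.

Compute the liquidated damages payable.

$195,325

First 131 days: 131 × $5,420 = $710,020
Remaining days: (218 − 131) × $10,900 = $948,300
Accrued per-day damages: $710,020 + $948,300 = $1,658,320
Less amount previously paid: $1,658,320 − $813,510 = $844,810
Cap: 5% of $3,906,500 = $195,325
Cap at $195,325: $844,810 exceeds the cap → $195,325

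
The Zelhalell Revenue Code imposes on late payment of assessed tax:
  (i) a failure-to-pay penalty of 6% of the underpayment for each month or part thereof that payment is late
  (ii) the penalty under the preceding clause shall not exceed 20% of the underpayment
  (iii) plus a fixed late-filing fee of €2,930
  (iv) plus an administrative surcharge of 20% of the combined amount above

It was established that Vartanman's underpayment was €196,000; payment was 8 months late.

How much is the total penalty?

Accrued rate: 6% × 8 = 48%, capped at 20% → 20%
Failure-to-pay penalty: 20% of €196,000 = €39,200
Penalty before surcharge: €39,200 + €2,930 = €42,130
Administrative surcharge: 20% of €42,130 = €8,426
Total penalty: €42,130 + €8,426 = €50,556

Penalty: €50,556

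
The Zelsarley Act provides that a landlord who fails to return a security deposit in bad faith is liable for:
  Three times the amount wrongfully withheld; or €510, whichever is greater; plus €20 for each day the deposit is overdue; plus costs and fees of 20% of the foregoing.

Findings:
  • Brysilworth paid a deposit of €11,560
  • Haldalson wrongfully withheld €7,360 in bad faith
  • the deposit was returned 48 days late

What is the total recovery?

Trebled: 3 × €7,360 = €22,080
Minimum €510: €22,080 meets the minimum, no increase.
Late-return penalty: 48 × €20 = €960
Damages plus late penalty: €22,080 + €960 = €23,040
Costs and fees: 20% of €23,040 = €4,608
Total recovery: €23,040 + €4,608 = €27,648

€27,648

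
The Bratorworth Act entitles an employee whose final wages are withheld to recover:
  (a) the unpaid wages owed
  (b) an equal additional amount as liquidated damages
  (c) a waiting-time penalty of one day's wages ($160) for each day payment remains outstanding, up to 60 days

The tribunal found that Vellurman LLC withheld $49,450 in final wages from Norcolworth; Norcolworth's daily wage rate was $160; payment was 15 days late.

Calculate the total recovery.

Liquidated damages (equal amount): $49,450
Penalty days: min(15, 60) = 15
Waiting-time penalty: 15 × $160 = $2,400
Total award: $49,450 + $49,450 + $2,400 = $101,300

$101,300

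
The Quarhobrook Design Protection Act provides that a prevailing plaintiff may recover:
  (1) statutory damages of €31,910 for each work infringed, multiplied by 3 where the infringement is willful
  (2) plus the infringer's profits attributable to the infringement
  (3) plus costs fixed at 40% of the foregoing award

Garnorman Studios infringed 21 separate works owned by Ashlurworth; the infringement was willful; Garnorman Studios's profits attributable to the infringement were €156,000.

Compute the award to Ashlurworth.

€3,032,862

Statutory damages: 21 × €31,910 = €670,110
Trebled: 3 × €670,110 = €2,010,330
Combined award: €2,010,330 + €156,000 = €2,166,330
Costs: 40% of €2,166,330 = €866,532
Award plus costs: €2,166,330 + €866,532 = €3,032,862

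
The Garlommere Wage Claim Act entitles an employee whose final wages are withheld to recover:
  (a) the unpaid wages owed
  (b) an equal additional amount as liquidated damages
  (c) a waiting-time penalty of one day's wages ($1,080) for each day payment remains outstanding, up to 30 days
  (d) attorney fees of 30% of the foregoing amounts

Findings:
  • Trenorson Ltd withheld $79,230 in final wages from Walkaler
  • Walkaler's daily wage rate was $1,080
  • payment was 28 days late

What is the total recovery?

Total award: $245,310

Liquidated damages (equal amount): $79,230
Penalty days: min(28, 30) = 28
Waiting-time penalty: 28 × $1,080 = $30,240
Subtotal: $79,230 + $79,230 + $30,240 = $188,700
Attorney fees: 30% of $188,700 = $56,610
Total award: $188,700 + $56,610 = $245,310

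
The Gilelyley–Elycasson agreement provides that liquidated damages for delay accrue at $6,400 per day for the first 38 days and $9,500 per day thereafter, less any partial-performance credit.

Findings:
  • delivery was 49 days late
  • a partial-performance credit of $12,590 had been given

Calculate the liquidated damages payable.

$335,110

First 38 days: 38 × $6,400 = $243,200
Remaining days: (49 − 38) × $9,500 = $104,500
Accrued per-day damages: $243,200 + $104,500 = $347,700
Less partial-performance credit: $347,700 − $12,590 = $335,110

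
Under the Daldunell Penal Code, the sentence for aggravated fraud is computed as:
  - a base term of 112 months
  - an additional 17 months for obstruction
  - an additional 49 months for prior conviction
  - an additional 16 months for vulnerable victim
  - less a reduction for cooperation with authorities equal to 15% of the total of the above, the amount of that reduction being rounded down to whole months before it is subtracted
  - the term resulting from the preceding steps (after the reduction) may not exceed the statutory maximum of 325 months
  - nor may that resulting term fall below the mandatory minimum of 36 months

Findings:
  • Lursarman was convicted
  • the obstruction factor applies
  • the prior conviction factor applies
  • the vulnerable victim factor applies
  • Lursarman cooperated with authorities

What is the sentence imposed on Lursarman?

Sentence: 165 months

Obstruction enhancement: +17 months
Prior conviction enhancement: +49 months
Vulnerable victim enhancement: +16 months
Adjusted term: 112 months + 17 months + 49 months + 16 months = 194 months
Cooperation with authorities reduction: 15% of 194 months = 29 months (rounded down)
After reduction: 194 − 29 = 165 months
Cap at 325 months: 165 months is within the cap, no reduction.
Minimum 36 months: 165 months meets the minimum, no increase.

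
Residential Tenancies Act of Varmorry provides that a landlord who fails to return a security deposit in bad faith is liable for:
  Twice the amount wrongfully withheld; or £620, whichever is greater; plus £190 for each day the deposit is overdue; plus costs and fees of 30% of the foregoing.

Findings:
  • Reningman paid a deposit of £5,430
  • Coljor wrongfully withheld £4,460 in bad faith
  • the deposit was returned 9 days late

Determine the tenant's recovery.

£13,819

Doubled: 2 × £4,460 = £8,920
Minimum £620: £8,920 meets the minimum, no increase.
Late-return penalty: 9 × £190 = £1,710
Damages plus late penalty: £8,920 + £1,710 = £10,630
Costs and fees: 30% of £10,630 = £3,189
Total recovery: £10,630 + £3,189 = £13,819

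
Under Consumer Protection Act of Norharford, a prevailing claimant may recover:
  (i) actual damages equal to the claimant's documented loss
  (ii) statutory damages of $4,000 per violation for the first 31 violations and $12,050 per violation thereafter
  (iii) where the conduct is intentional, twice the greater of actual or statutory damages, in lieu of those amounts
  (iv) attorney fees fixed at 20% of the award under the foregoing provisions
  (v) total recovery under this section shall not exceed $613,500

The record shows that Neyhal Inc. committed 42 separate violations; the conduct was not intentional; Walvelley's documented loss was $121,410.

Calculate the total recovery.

First 31 violations: 31 × $4,000 = $124,000
Remaining violations: (42 − 31) × $12,050 = $132,550
Statutory damages: $124,000 + $132,550 = $256,550
Conduct not intentional: the in-lieu enhancement does not apply.
Actual plus statutory damages: $121,410 + $256,550 = $377,960
Attorney fees: 20% of $377,960 = $75,592
Total before cap: $377,960 + $75,592 = $453,552
Cap at $613,500: $453,552 is within the cap, no reduction.

$453,552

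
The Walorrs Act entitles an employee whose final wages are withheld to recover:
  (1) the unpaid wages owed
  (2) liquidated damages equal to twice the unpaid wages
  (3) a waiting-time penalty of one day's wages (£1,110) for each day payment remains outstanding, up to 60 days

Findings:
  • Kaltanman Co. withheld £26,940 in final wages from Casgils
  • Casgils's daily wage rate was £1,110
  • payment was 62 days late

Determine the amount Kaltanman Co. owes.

Doubled: 2 × £26,940 = £53,880
Penalty days: min(62, 60) = 60
Waiting-time penalty: 60 × £1,110 = £66,600
Total award: £26,940 + £53,880 + £66,600 = £147,420

£147,420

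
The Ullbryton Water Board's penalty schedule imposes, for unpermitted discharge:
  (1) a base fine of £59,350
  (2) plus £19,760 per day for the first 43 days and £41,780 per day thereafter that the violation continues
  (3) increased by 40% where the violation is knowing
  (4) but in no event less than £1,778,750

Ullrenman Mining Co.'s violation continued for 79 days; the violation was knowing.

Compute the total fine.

£3,378,354

First 43 days: 43 × £19,760 = £849,680
Remaining days: (79 − 43) × £41,780 = £1,504,080
Per-day component: £849,680 + £1,504,080 = £2,353,760
Base plus per-day: £59,350 + £2,353,760 = £2,413,110
Enhancement: 40% of £2,413,110 = £965,244
Enhanced fine: £2,413,110 + £965,244 = £3,378,354
Minimum £1,778,750: £3,378,354 meets the minimum, no increase.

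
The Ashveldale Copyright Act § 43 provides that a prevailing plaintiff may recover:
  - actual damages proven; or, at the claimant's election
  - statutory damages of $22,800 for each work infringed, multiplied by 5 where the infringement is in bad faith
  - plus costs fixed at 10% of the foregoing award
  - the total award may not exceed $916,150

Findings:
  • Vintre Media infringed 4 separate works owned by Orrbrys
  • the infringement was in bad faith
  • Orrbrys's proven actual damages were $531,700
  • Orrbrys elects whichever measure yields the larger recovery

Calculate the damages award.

$584,870

Statutory damages: 4 × $22,800 = $91,200
Multiplied by 5: 5 × $91,200 = $456,000
Greater of actual damages ($531,700) or enhanced statutory damages ($456,000): $531,700
Costs: 10% of $531,700 = $53,170
Award plus costs: $531,700 + $53,170 = $584,870
Cap at $916,150: $584,870 is within the cap, no reduction.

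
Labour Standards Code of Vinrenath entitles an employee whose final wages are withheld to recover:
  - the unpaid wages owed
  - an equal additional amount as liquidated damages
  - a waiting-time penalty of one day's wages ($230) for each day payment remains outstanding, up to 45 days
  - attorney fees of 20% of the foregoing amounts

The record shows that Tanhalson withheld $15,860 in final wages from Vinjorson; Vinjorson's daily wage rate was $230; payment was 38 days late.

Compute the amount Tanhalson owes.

Liquidated damages (equal amount): $15,860
Penalty days: min(38, 45) = 38
Waiting-time penalty: 38 × $230 = $8,740
Subtotal: $15,860 + $15,860 + $8,740 = $40,460
Attorney fees: 20% of $40,460 = $8,092
Total award: $40,460 + $8,092 = $48,552

Total award: $48,552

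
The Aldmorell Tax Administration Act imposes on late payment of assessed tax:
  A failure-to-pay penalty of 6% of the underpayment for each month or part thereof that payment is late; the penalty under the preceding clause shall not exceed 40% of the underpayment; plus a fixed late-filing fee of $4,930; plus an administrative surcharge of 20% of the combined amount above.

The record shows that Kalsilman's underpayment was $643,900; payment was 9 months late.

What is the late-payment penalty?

Accrued rate: 6% × 9 = 54%, capped at 40% → 40%
Failure-to-pay penalty: 40% of $643,900 = $257,560
Penalty before surcharge: $257,560 + $4,930 = $262,490
Administrative surcharge: 20% of $262,490 = $52,498
Total penalty: $262,490 + $52,498 = $314,988

$314,988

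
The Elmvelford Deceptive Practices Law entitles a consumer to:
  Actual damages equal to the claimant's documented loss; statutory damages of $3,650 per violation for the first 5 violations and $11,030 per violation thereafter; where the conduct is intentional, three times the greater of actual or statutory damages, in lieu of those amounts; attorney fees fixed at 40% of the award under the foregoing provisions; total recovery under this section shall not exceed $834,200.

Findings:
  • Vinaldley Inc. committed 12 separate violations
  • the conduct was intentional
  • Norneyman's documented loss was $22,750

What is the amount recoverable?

First 5 violations: 5 × $3,650 = $18,250
Remaining violations: (12 − 5) × $11,030 = $77,210
Statutory damages: $18,250 + $77,210 = $95,460
Greater of actual damages ($22,750) or statutory damages ($95,460): $95,460
Trebled: 3 × $95,460 = $286,380
Attorney fees: 40% of $286,380 = $114,552
Total before cap: $286,380 + $114,552 = $400,932
Cap at $834,200: $400,932 is within the cap, no reduction.

Total recovery: $400,932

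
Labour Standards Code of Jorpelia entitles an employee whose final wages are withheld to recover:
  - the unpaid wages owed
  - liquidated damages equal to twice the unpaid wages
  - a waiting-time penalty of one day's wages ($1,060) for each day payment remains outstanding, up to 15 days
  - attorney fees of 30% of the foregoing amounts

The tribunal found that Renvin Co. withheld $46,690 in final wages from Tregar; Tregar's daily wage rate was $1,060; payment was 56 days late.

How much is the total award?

Doubled: 2 × $46,690 = $93,380
Penalty days: min(56, 15) = 15
Waiting-time penalty: 15 × $1,060 = $15,900
Subtotal: $46,690 + $93,380 + $15,900 = $155,970
Attorney fees: 30% of $155,970 = $46,791
Total award: $155,970 + $46,791 = $202,761

$202,761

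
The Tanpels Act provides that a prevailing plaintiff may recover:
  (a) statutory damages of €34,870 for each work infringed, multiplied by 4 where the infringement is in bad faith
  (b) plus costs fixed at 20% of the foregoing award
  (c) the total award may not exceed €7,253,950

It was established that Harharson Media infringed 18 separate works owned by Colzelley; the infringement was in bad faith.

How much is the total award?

€3,012,768

Statutory damages: 18 × €34,870 = €627,660
Multiplied by 4: 4 × €627,660 = €2,510,640
Costs: 20% of €2,510,640 = €502,128
Award plus costs: €2,510,640 + €502,128 = €3,012,768
Cap at €7,253,950: €3,012,768 is within the cap, no reduction.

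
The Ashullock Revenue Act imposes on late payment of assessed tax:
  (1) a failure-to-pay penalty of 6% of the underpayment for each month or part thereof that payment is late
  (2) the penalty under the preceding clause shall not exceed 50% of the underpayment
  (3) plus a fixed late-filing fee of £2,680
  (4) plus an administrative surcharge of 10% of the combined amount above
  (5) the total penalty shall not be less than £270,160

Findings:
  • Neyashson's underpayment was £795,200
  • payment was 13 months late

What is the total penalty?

Accrued rate: 6% × 13 = 78%, capped at 50% → 50%
Failure-to-pay penalty: 50% of £795,200 = £397,600
Penalty before surcharge: £397,600 + £2,680 = £400,280
Administrative surcharge: 10% of £400,280 = £40,028
Total penalty: £400,280 + £40,028 = £440,308
Minimum £270,160: £440,308 meets the minimum, no increase.

£440,308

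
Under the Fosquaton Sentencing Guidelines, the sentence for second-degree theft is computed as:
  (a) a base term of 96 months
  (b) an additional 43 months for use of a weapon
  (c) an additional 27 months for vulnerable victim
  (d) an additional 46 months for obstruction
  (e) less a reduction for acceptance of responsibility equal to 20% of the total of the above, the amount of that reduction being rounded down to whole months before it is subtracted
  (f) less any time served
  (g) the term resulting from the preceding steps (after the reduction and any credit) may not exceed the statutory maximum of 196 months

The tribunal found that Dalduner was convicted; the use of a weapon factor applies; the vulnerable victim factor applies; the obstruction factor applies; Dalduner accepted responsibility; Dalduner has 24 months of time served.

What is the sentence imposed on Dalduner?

Use of a weapon enhancement: +43 months
Vulnerable victim enhancement: +27 months
Obstruction enhancement: +46 months
Adjusted term: 96 months + 43 months + 27 months + 46 months = 212 months
Acceptance of responsibility reduction: 20% of 212 months = 42 months (rounded down)
After reduction: 212 − 42 = 170 months
Less time served: 170 months − 24 months = 146 months
Cap at 196 months: 146 months is within the cap, no reduction.

146 months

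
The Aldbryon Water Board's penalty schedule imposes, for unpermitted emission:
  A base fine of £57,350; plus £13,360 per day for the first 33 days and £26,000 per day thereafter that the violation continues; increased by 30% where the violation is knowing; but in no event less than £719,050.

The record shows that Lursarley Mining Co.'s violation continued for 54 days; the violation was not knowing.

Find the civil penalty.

First 33 days: 33 × £13,360 = £440,880
Remaining days: (54 − 33) × £26,000 = £546,000
Per-day component: £440,880 + £546,000 = £986,880
Base plus per-day: £57,350 + £986,880 = £1,044,230
The violation was not knowing: no 30% increase.
Minimum £719,050: £1,044,230 meets the minimum, no increase.

£1,044,230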